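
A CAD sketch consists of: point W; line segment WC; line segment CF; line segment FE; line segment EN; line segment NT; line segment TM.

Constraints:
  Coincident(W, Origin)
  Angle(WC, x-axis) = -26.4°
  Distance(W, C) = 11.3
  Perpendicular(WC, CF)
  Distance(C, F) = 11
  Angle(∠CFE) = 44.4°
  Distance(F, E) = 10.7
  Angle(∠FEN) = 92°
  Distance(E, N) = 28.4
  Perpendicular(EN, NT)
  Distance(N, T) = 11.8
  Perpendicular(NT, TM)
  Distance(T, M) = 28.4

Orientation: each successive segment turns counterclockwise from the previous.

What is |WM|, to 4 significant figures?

16.88

The perpendicularity gives NT at right angles to EN, so NT runs at 17.20°; with |NT| = 11.8, T = (24.58, -22.33). NT is perpendicular to TM, so TM runs at 107.2°; with |TM| = 28.4, M = (16.18, 4.799). Then |WM| = |M − W| = 16.88.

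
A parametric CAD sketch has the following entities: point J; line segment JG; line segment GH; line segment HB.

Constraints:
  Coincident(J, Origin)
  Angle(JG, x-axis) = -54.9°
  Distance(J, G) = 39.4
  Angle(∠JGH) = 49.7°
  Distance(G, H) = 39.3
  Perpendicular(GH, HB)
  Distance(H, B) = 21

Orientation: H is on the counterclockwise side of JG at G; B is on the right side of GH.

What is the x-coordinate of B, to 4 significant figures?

52.88

∠JGH = 49.7°, so GH runs at -54.9° + (180° − 49.7°) = 75.40° from the x-axis; with |GH| = 39.3, H = G + 39.3·(cos 75.40°, sin 75.40°) = (32.56, 5.796). The perpendicularity gives HB at right angles to GH; with |HB| = 21.0 on the right of GH, B = H + 21.0·(0.9677, -0.2521) = (52.88, 0.5024). So B.x = 52.88.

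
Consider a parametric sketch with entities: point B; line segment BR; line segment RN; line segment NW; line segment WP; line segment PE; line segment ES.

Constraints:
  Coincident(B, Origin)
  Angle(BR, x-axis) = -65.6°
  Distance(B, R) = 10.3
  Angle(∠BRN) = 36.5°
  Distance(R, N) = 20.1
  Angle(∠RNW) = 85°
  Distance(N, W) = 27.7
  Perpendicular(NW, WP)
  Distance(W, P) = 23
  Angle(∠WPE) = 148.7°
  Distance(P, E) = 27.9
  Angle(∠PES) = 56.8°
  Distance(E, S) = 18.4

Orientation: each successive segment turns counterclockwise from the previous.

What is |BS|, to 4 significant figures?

19.08

∠WPE = 148.7° gives PE at -65.80° from the x-axis; with |PE| = 27.9, E = (-10.43, -34.57). ∠PES = 56.8° gives ES at 57.40° from the x-axis; with |ES| = 18.4, S = (-0.5119, -19.07). Then |BS| = |S − B| = 19.08.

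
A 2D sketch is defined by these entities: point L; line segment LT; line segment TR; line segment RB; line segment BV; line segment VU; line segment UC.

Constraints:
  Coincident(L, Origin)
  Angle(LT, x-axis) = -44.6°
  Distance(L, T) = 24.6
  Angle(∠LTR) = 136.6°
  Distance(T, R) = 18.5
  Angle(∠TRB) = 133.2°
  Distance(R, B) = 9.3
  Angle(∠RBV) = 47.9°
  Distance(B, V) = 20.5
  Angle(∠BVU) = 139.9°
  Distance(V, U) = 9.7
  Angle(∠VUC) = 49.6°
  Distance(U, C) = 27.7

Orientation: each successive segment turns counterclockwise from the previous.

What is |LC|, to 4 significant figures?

46.87

L is at the origin; LT runs at -44.6° with length 24.6, so T = (17.52, -17.27). ∠LTR = 136.6° gives TR at -1.200° from the x-axis; with |TR| = 18.5, R = (36.01, -17.66). ∠TRB = 133.2° gives RB at 45.60° from the x-axis; with |RB| = 9.3, B = (42.52, -11.02). ∠RBV = 47.9° gives BV at 177.7° from the x-axis; with |BV| = 20.5, V = (22.04, -10.19). ∠BVU = 139.9° gives VU at -142.2° from the x-axis; with |VU| = 9.7, U = (14.37, -16.14). ∠VUC = 49.6° gives UC at -11.80° from the x-axis; with |UC| = 27.7, C = (41.49, -21.80). Then |LC| = |C − L| = 46.87.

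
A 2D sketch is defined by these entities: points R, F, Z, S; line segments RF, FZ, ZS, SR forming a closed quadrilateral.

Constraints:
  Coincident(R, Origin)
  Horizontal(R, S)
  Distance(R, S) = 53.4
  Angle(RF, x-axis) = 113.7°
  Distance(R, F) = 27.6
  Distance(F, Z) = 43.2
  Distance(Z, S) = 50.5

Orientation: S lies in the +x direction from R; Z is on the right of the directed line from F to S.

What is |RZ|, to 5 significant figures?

15.632

R is at the origin; RS is horizontal with |RS| = 53.4 and S in +x, so S = (53.4, 0). RF runs at 113.7° with |RF| = 27.6, so F = (-11.094, 25.272). Z is determined by |FZ| = 43.2 and |ZS| = 50.5 together: it lies at the intersection of circle(F, 43.2) and circle(S, 50.5). With |FS| = 69.269, the foot of the radical line on FS is 29.697 from F and the perpendicular offset is √(43.2² − 29.697²) = 31.374. Taking the right-of-FS solution: Z = (5.1094, -14.774).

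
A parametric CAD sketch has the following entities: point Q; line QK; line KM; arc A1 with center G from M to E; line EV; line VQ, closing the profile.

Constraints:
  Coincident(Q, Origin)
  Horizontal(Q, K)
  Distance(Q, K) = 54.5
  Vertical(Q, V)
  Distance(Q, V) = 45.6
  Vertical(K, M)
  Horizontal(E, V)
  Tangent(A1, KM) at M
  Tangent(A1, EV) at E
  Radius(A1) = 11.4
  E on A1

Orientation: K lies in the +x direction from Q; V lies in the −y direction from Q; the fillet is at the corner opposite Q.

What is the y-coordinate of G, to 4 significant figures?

-34.20

Q is at the origin; Q and K share the same y with |QK| = 54.5 and K on the +x side, so K = (54.50, 0.000). QV is vertical with |QV| = 45.6 and V on the −y side, so V = (0.000, -45.60). The virtual corner opposite Q is at (54.50, -45.60). Since A1 is tangent to KM there, GM ⟂ KM and since A1 is tangent to EV there, GE ⟂ EV, with radius 11.4, so the center G sits 11.4 in from both sides at G = (43.10, -34.20). So G.y = -34.20.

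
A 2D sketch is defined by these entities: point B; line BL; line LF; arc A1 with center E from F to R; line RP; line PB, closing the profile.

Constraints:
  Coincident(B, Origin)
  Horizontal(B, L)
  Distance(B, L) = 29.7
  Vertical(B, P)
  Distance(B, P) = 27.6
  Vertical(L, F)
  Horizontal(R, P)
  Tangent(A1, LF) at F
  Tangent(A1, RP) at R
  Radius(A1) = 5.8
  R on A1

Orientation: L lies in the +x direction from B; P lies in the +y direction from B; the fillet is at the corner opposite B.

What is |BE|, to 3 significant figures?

32.3

B is at the origin; B and L share the same y with |BL| = 29.7 and L on the +x side, so L = (29.7, 0.00). B and P share the same x with |BP| = 27.6 and P on the +y side, so P = (0.00, 27.6). The virtual corner opposite B is at (29.7, 27.6). Tangency of A1 to LF means the radius EF is perpendicular to LF and the tangent condition forces ER to be normal to RP, with radius 5.8, so the center E sits 5.8 in from both sides at E = (23.9, 21.8). Then |BE| = |E − B| = 32.3.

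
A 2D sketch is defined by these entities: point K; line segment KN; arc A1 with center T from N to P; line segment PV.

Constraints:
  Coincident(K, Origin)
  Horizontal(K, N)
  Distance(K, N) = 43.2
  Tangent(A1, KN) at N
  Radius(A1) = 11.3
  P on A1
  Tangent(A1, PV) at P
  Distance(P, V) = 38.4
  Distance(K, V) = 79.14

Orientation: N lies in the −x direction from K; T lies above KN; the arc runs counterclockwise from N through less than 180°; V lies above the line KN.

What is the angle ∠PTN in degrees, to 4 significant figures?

140.0°

Checks: |TP| = 11.30 ✓; ∠(TP, PV) = 90.00° ✓; |PV| = 38.40 ✓; |KV| = 79.14 ✓.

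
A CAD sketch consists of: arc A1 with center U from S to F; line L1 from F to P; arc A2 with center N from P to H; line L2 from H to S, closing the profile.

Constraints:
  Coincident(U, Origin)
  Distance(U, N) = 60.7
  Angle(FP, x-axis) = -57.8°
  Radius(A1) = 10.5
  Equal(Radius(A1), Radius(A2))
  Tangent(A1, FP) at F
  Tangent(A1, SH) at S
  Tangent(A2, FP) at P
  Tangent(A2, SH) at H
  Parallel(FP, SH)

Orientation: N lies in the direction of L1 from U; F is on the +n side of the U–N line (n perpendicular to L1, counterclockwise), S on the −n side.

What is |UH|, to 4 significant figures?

61.60

The slot axis is L1's direction at -57.8°, so u = (cos -57.8°, sin -57.8°) = (0.5329, -0.8462) and n = (−sin -57.8°, cos -57.8°) = (0.8462, 0.5329). U is at the origin and N lies 60.7 along u from U, so N = 60.7·u = (32.35, -51.36). Tangency of A1 to both parallel lines with radius 10.5 puts F and S at U ± 10.5·n: F = (8.885, 5.595), S = (-8.885, -5.595). Equal radii place P and H the same way about N: P = N + 10.5·n = (41.23, -45.77), H = N − 10.5·n = (23.46, -56.96). Then |UH| = |H − U| = 61.60.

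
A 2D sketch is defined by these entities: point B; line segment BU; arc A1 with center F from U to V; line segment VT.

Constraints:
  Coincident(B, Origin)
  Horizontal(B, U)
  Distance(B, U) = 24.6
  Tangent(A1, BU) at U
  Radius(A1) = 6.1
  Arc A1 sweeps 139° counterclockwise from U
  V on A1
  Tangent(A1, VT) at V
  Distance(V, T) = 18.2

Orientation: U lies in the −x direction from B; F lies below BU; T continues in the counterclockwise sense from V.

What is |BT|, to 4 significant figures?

27.09

B is at the origin; B and U share the same y with |BU| = 24.6 and U on the −x side, so U = (-24.60, 0.000). A1 meets BU tangentially, so FU is at right angles to BU, so F = U + (0, -6.1) = (-24.60, -6.100). On A1, U sits at bearing 90° from F; a 139° counterclockwise sweep puts V at bearing 229°, so V = F + 6.1·(cos 229°, sin 229°) = (-28.60, -10.70). Since A1 is tangent to VT there, FV ⟂ VT, so VT runs along (−sin 229°, cos 229°); with |VT| = 18.2, T = (-14.87, -22.64). Then |BT| = |T − B| = 27.09.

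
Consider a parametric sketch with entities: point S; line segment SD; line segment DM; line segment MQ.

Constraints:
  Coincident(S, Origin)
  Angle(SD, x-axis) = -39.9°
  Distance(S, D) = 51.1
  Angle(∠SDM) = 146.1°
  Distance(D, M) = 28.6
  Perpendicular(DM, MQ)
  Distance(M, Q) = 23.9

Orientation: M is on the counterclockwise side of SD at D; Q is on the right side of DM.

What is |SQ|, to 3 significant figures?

88.3

S is at the origin; SD runs at -39.9° with length 51.1, so D = 51.1·(cos -39.9°, sin -39.9°) = (39.2, -32.8). ∠SDM = 146.1°, so DM runs at -39.9° + (180° − 146.1°) = -6.00° from the x-axis; with |DM| = 28.6, M = D + 28.6·(cos -6.00°, sin -6.00°) = (67.6, -35.8). The perpendicularity gives MQ at right angles to DM; with |MQ| = 23.9 on the right of DM, Q = M + 23.9·(-0.105, -0.995) = (65.1, -59.5). Then |SQ| = |Q − S| = 88.3.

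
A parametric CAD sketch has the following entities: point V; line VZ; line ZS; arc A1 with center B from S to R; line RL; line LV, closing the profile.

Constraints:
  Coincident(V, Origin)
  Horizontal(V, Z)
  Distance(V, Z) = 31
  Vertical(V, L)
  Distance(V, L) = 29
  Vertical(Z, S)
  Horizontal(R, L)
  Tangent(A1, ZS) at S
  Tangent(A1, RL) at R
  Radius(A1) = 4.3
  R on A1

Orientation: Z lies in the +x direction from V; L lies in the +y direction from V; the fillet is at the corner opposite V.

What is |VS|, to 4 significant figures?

39.64

V is at the origin; V and Z share the same y with |VZ| = 31.0 and Z on the +x side, so Z = (31.00, 0.000). VL is vertical with |VL| = 29.0 and L on the +y side, so L = (0.000, 29.00). The virtual corner opposite V is at (31.00, 29.00). A1 meets ZS tangentially, so BS is at right angles to ZS and the tangent condition forces BR to be normal to RL, with radius 4.3, so the center B sits 4.3 in from both sides at B = (26.70, 24.70). That places the tangent points at S = (31.00, 24.70) on ZS and R = (26.70, 29.00) on RL. Then |VS| = |S − V| = 39.64.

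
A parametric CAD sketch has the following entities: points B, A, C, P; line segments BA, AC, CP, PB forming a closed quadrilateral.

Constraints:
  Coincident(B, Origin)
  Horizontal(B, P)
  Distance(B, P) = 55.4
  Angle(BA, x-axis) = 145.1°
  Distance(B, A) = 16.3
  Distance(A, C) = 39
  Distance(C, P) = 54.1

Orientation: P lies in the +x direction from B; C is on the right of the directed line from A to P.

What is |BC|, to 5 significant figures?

24.963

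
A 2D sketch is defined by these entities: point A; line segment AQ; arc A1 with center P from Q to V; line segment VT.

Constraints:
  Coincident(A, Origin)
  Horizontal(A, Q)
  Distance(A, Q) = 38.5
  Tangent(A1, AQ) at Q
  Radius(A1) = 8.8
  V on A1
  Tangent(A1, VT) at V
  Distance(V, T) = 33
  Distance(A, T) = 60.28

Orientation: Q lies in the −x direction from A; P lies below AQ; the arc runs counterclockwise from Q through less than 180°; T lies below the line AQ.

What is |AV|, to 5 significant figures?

48.268

Checks: ∠(PQ, QA) = 90.00° ✓; |PV| = 8.800 ✓; ∠(PV, VT) = 90.00° ✓; |VT| = 33.00 ✓; |AT| = 60.28 ✓.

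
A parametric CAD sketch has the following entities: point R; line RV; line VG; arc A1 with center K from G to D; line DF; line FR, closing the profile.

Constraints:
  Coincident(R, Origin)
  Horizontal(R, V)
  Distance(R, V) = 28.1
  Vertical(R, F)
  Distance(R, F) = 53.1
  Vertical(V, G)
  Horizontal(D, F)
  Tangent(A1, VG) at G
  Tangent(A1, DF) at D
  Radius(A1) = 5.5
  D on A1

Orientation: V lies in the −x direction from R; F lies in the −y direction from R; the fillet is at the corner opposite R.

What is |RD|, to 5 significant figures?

57.709

The virtual corner opposite R is at (-28.100, -53.100). Since A1 is tangent to VG there, KG ⟂ VG and A1 meets DF tangentially, so KD is at right angles to DF, with radius 5.5, so the center K sits 5.5 in from both sides at K = (-22.600, -47.600). That places the tangent points at G = (-28.100, -47.600) on VG and D = (-22.600, -53.100) on DF. Then |RD| = |D − R| = 57.709.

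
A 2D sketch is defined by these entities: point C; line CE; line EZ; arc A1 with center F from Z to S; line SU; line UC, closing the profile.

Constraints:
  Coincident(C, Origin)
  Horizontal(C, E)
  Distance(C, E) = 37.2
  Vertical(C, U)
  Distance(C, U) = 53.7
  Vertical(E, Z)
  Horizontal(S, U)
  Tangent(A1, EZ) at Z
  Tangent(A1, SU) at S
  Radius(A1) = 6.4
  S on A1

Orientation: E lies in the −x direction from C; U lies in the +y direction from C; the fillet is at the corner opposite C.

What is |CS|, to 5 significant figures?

61.906

C is at the origin; CE is horizontal with |CE| = 37.2 and E on the −x side, so E = (-37.200, 0.0000). C and U share the same x with |CU| = 53.7 and U on the +y side, so U = (0.0000, 53.700). The virtual corner opposite C is at (-37.200, 53.700). Since A1 is tangent to EZ there, FZ ⟂ EZ and A1 meets SU tangentially, so FS is at right angles to SU, with radius 6.4, so the center F sits 6.4 in from both sides at F = (-30.800, 47.300). That places the tangent points at Z = (-37.200, 47.300) on EZ and S = (-30.800, 53.700) on SU. Then |CS| = |S − C| = 61.906.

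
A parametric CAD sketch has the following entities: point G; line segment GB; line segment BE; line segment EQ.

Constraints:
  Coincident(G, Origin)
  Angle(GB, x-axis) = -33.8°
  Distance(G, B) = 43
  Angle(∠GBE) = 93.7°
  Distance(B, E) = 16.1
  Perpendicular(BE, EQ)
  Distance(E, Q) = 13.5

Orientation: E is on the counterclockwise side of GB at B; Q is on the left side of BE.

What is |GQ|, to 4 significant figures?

34.95

∠GBE = 93.7°, so BE runs at -33.8° + (180° − 93.7°) = 52.50° from the x-axis; with |BE| = 16.1, E = B + 16.1·(cos 52.50°, sin 52.50°) = (45.53, -11.15). BE ⟂ EQ; with |EQ| = 13.5 on the left of BE, Q = E + 13.5·(-0.7934, 0.6088) = (34.82, -2.929). Then |GQ| = |Q − G| = 34.95.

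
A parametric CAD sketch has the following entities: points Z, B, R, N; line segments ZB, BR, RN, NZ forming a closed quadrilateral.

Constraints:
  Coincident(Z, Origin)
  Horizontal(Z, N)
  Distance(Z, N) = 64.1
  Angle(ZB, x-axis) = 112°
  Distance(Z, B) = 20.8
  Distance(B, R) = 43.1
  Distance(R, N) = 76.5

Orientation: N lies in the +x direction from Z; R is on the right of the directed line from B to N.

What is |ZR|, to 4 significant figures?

25.31

Z is at the origin; ZN is horizontal with |ZN| = 64.1 and N in +x, so N = (64.1, 0). ZB runs at 112.0° with |ZB| = 20.8, so B = (-7.792, 19.29). R is determined by |BR| = 43.1 and |RN| = 76.5 together: it lies at the intersection of circle(B, 43.1) and circle(N, 76.5). With |BN| = 74.43, the foot of the radical line on BN is 10.38 from B and the perpendicular offset is √(43.1² − 10.38²) = 41.83. Taking the right-of-BN solution: R = (-8.601, -23.81).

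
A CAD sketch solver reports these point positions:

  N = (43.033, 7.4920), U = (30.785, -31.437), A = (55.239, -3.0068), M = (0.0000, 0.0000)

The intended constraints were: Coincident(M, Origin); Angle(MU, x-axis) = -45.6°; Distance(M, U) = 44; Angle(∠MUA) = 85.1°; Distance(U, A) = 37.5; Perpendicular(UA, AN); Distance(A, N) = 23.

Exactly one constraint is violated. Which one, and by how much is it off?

Distance(A, N) = 23 — off by 6.90.

M = (0.00, 0.00) ✓; MU at -45.60° ✓; |MU| = 44.00 ✓; ∠MUA = 85.10° ✓; |UA| = 37.50 ✓; ∠(UA, AN) = 90.00° ✓; |AN| = 16.10 ✗.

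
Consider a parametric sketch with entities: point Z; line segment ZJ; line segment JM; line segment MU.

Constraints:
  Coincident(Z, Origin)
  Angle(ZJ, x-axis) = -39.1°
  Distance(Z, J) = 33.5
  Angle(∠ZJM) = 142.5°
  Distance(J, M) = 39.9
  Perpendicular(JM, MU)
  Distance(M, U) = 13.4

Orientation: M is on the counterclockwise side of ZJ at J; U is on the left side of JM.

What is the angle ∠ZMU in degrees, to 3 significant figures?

72.9°

∠ZJM = 142.5°, so JM runs at -39.1° + (180° − 142.5°) = -1.60° from the x-axis; with |JM| = 39.9, M = J + 39.9·(cos -1.60°, sin -1.60°) = (65.9, -22.2). The perpendicularity gives MU at right angles to JM; with |MU| = 13.4 on the left of JM, U = M + 13.4·(0.0279, 1.00) = (66.3, -8.85). Then cos ∠ZMU = MZ·MU / (|MZ||MU|), giving 72.9°.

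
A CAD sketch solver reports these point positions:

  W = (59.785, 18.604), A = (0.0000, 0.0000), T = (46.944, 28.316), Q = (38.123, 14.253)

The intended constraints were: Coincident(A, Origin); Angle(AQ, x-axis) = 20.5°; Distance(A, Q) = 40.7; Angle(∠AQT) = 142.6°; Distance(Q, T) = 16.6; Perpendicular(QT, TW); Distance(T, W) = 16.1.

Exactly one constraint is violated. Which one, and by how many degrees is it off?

Perpendicular(QT, TW) — off by 5.00°.

A = (0.00, 0.00) ✓; AQ at 20.50° ✓; |AQ| = 40.70 ✓; ∠AQT = 142.6° ✓; |QT| = 16.60 ✓; ∠(QT, TW) = 95.00° ✗; |TW| = 16.10 ✓.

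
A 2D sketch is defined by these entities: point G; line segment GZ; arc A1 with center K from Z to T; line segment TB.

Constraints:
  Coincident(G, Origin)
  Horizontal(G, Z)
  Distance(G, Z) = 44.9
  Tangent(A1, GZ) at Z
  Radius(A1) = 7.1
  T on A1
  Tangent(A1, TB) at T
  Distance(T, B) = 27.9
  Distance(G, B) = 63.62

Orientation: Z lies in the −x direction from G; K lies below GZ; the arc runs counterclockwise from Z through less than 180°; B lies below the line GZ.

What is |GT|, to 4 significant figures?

52.43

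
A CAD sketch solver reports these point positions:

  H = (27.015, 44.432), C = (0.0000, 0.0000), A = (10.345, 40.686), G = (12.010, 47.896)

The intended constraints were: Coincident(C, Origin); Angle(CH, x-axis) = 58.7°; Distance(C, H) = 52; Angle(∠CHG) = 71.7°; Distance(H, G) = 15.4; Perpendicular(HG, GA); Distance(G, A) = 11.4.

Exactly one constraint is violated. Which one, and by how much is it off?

Distance(G, A) = 11.4 — off by 4.00.

C = (0.00, 0.00) ✓; CH at 58.70° ✓; |CH| = 52.00 ✓; ∠CHG = 71.70° ✓; |HG| = 15.40 ✓; ∠(HG, GA) = 90.00° ✓; |GA| = 7.400 ✗.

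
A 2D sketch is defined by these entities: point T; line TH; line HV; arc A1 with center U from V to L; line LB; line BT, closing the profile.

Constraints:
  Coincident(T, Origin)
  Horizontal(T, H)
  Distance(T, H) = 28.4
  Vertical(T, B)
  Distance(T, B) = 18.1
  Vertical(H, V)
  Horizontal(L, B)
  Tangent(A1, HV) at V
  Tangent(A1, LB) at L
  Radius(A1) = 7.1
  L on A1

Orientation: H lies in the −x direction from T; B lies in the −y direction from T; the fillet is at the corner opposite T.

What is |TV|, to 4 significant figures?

30.46

T is at the origin; T and H share the same y with |TH| = 28.4 and H on the −x side, so H = (-28.40, 0.000). T and B share the same x with |TB| = 18.1 and B on the −y side, so B = (0.000, -18.10). The virtual corner opposite T is at (-28.40, -18.10). A1 meets HV tangentially, so UV is at right angles to HV and since A1 is tangent to LB there, UL ⟂ LB, with radius 7.1, so the center U sits 7.1 in from both sides at U = (-21.30, -11.00). That places the tangent points at V = (-28.40, -11.00) on HV and L = (-21.30, -18.10) on LB. Then |TV| = |V − T| = 30.46.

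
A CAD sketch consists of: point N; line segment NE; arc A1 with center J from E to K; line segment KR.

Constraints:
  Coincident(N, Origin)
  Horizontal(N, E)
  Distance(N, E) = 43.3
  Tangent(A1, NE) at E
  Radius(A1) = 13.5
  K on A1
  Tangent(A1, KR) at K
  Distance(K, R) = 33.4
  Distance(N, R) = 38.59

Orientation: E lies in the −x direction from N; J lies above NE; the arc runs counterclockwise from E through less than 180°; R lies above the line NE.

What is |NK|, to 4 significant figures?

32.33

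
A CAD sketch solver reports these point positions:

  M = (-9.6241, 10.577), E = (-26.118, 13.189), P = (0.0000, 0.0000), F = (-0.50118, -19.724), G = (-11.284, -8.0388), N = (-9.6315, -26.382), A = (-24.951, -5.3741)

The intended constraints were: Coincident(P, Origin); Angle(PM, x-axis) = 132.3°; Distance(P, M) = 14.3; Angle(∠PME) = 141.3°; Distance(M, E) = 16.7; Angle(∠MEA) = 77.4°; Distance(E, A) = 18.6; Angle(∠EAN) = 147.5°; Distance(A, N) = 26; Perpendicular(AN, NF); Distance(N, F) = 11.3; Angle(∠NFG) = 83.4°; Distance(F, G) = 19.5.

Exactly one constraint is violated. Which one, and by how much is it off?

Distance(F, G) = 19.5 — off by 3.60.

P = (0.00, 0.00) ✓; PM at 132.3° ✓; |PM| = 14.30 ✓; ∠PME = 141.3° ✓; |ME| = 16.70 ✓; ∠MEA = 77.40° ✓; |EA| = 18.60 ✓; ∠EAN = 147.5° ✓; |AN| = 26.00 ✓; ∠(AN, NF) = 90.00° ✓; |NF| = 11.30 ✓; ∠NFG = 83.40° ✓; |FG| = 15.90 ✗.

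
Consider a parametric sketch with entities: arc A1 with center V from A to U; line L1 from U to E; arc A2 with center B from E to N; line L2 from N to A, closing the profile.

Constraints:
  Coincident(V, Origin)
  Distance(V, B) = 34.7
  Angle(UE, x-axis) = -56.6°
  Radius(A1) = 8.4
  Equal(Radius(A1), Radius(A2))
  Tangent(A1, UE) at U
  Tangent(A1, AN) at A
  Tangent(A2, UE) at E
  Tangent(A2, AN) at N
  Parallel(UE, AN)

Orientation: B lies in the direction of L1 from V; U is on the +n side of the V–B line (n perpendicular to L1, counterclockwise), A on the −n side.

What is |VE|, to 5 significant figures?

35.702

The slot axis is L1's direction at -56.6°, so u = (cos -56.6°, sin -56.6°) = (0.55048, -0.83485) and n = (−sin -56.6°, cos -56.6°) = (0.83485, 0.55048). V is at the origin and B lies 34.7 along u from V, so B = 34.7·u = (19.102, -28.969). Tangency of A1 to both parallel lines with radius 8.4 puts U and A at V ± 8.4·n: U = (7.0127, 4.6240), A = (-7.0127, -4.6240). Equal radii place E and N the same way about B: E = B + 8.4·n = (26.114, -24.345), N = B − 8.4·n = (12.089, -33.593). Then |VE| = |E − V| = 35.702.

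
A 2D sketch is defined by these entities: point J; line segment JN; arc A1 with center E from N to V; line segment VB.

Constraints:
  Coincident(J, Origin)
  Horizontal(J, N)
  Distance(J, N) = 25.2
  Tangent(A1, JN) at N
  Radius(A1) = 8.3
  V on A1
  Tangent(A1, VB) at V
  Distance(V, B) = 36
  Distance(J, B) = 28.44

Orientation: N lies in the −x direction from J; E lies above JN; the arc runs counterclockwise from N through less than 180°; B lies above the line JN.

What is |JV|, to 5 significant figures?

19.505

Checks: |EV| = 8.300 ✓; ∠(EV, VB) = 90.00° ✓; |VB| = 36.00 ✓; |JB| = 28.44 ✓.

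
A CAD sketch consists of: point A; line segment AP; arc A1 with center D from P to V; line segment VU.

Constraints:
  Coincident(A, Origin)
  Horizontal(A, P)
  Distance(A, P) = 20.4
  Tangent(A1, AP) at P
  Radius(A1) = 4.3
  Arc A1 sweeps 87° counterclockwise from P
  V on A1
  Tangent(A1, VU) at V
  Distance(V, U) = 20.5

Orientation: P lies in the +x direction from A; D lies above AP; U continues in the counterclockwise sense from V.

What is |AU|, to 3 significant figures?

35.6

On A1, P sits at bearing -90° from D; an 87° counterclockwise sweep puts V at bearing -3°, so V = D + 4.3·(cos -3°, sin -3°) = (24.7, 4.07). The tangent condition forces DV to be normal to VU, so VU runs along (−sin -3°, cos -3°); with |VU| = 20.5, U = (25.8, 24.5). Then |AU| = |U − A| = 35.6.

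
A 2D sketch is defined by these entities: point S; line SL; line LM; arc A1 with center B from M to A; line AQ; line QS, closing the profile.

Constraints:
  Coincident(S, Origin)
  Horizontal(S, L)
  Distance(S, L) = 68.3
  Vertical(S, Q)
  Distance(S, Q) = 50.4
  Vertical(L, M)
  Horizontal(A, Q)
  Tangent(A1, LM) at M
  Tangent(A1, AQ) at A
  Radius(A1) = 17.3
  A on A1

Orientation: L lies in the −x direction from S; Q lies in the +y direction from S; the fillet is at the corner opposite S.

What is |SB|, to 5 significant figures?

60.800

S is at the origin; S and L share the same y with |SL| = 68.3 and L on the −x side, so L = (-68.300, 0.0000). SQ is vertical with |SQ| = 50.4 and Q on the +y side, so Q = (0.0000, 50.400). The virtual corner opposite S is at (-68.300, 50.400). The tangent condition forces BM to be normal to LM and the tangent condition forces BA to be normal to AQ, with radius 17.3, so the center B sits 17.3 in from both sides at B = (-51.000, 33.100). Then |SB| = |B − S| = 60.800.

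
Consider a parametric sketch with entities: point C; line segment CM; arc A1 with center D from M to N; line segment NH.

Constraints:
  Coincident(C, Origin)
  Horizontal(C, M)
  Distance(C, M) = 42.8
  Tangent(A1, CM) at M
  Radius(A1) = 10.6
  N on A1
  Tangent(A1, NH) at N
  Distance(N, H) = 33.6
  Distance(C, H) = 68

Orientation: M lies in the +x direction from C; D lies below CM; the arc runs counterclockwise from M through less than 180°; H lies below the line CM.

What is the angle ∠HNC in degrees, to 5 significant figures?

146.68°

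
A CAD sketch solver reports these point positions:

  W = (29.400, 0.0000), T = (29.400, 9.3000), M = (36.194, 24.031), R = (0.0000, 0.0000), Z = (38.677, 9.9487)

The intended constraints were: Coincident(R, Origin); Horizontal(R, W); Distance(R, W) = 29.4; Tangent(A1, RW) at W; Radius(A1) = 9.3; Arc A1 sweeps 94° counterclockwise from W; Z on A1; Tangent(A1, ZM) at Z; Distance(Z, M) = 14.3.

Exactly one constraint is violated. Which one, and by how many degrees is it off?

Tangent(A1, ZM) at Z — off by 6.00°.

R = (0.00, 0.00) ✓; R.y = 0.00, W.y = 0.00 ✓; |RW| = 29.40 ✓; ∠(TW, WR) = 90.00° ✓; |TW| = 9.300 ✓; bearing(T→Z) − bearing(T→W) = 94.00° ✓; |TZ| = 9.300 ✓; ∠(TZ, ZM) = 84.00° ✗; |ZM| = 14.30 ✓.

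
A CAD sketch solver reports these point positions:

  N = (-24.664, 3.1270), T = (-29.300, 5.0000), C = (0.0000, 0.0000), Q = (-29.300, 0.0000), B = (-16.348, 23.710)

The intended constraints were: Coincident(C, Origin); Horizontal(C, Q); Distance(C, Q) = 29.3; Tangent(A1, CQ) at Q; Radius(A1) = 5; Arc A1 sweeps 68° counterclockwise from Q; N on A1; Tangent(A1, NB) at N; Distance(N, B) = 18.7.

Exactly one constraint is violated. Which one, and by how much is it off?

Distance(N, B) = 18.7 — off by 3.50.

C = (0.00, 0.00) ✓; C.y = 0.00, Q.y = 0.00 ✓; |CQ| = 29.30 ✓; ∠(TQ, QC) = 90.00° ✓; |TQ| = 5.000 ✓; bearing(T→N) − bearing(T→Q) = 68.00° ✓; |TN| = 5.000 ✓; ∠(TN, NB) = 90.00° ✓; |NB| = 22.20 ✗.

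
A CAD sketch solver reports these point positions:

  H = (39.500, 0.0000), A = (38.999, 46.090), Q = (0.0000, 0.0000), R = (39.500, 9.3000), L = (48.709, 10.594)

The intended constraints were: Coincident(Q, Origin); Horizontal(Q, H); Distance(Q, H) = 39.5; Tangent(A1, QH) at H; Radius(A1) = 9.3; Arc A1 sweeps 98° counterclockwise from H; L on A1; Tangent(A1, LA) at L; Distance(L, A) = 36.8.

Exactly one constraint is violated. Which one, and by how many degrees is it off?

Tangent(A1, LA) at L — off by 7.30°.

Q = (0.00, 0.00) ✓; Q.y = 0.00, H.y = 0.00 ✓; |QH| = 39.50 ✓; ∠(RH, HQ) = 90.00° ✓; |RH| = 9.300 ✓; bearing(R→L) − bearing(R→H) = 98.00° ✓; |RL| = 9.299 ✓; ∠(RL, LA) = 82.70° ✗; |LA| = 36.80 ✓.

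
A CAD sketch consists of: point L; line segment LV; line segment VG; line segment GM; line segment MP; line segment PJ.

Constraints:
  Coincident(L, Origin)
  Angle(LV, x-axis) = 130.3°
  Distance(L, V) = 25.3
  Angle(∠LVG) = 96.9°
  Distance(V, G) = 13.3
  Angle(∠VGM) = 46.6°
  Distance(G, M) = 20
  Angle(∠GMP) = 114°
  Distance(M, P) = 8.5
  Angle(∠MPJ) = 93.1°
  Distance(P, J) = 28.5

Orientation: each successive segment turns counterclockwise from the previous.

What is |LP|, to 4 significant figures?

14.46

∠VGM = 46.6° gives GM at -13.20° from the x-axis; with |GM| = 20.0, M = (-7.996, 7.407). ∠GMP = 114.0° gives MP at 52.80° from the x-axis; with |MP| = 8.5, P = (-2.857, 14.18). Then |LP| = |P − L| = 14.46.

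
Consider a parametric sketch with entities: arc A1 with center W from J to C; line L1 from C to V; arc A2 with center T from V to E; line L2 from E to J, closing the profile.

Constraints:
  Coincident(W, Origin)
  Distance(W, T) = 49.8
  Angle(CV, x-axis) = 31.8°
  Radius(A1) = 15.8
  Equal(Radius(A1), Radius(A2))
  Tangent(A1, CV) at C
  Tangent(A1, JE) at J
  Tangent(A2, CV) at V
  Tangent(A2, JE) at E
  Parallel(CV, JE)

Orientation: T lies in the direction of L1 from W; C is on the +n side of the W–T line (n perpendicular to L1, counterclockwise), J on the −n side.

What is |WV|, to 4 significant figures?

52.25

The slot axis is L1's direction at 31.8°, so u = (cos 31.8°, sin 31.8°) = (0.8499, 0.5270) and n = (−sin 31.8°, cos 31.8°) = (-0.5270, 0.8499). W is at the origin and T lies 49.8 along u from W, so T = 49.8·u = (42.32, 26.24). Tangency of A1 to both parallel lines with radius 15.8 puts C and J at W ± 15.8·n: C = (-8.326, 13.43), J = (8.326, -13.43). Equal radii place V and E the same way about T: V = T + 15.8·n = (34.00, 39.67), E = T − 15.8·n = (50.65, 12.81). Then |WV| = |V − W| = 52.25.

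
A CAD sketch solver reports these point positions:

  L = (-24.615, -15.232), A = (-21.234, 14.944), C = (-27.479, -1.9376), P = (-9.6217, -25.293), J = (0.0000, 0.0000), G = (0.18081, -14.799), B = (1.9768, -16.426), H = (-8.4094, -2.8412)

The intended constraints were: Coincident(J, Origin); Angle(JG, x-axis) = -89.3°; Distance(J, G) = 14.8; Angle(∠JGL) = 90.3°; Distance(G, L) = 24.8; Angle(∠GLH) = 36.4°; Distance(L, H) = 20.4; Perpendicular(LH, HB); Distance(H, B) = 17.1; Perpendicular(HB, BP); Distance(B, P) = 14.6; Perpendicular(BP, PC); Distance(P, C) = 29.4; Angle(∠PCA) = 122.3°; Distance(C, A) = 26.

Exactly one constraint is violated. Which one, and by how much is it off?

Distance(C, A) = 26 — off by 8.00.

J = (0.00, 0.00) ✓; JG at -89.30° ✓; |JG| = 14.80 ✓; ∠JGL = 90.30° ✓; |GL| = 24.80 ✓; ∠GLH = 36.40° ✓; |LH| = 20.40 ✓; ∠(LH, HB) = 90.00° ✓; |HB| = 17.10 ✓; ∠(HB, BP) = 90.00° ✓; |BP| = 14.60 ✓; ∠(BP, PC) = 90.00° ✓; |PC| = 29.40 ✓; ∠PCA = 122.3° ✓; |CA| = 18.00 ✗.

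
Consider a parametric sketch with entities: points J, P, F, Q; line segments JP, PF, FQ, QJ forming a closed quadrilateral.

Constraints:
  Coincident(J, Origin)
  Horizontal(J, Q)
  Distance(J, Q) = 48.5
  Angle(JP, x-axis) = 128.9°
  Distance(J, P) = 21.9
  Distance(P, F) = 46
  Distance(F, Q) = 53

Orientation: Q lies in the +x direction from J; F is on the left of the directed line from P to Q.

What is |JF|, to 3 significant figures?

50.9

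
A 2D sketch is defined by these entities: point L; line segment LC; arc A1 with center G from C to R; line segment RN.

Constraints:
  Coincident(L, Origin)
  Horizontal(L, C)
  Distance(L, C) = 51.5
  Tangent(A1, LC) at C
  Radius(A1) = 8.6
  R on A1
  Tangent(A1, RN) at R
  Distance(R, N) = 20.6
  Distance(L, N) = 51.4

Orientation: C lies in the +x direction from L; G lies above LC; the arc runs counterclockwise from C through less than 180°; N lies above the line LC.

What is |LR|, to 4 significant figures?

59.30

L is at the origin; L and C share the same y with |LC| = 51.5 and C on the +x side, so C = (51.50, 0.000). Tangency of A1 to LC means the radius GC is perpendicular to LC, so G = C + (0, 8.6) = (51.50, 8.600). Since GR ⟂ RN (tangency), |GN| = √(8.6² + 20.6²) = 22.32 regardless of where R sits on A1. So N lies on both circle(L, 51.4) and circle(G, 22.32); the above-LC intersection is N = (42.44, 29.00). R is the foot of the tangent from N: R = (57.41, 14.85).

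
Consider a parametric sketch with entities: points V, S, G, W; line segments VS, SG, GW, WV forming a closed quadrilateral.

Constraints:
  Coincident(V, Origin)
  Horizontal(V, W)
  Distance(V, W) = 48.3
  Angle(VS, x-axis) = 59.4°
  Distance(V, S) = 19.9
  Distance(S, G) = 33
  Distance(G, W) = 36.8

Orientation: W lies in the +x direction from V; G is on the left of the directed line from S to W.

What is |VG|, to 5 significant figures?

51.618

Checks: |SG| = 33.00 ✓; |GW| = 36.80 ✓.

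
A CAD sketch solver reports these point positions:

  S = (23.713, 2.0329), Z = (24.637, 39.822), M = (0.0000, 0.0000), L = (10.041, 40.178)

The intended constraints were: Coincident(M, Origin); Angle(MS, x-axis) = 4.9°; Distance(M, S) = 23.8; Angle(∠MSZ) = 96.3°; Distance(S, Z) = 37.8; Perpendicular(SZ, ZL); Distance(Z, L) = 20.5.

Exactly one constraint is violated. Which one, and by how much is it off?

Distance(Z, L) = 20.5 — off by 5.90.

M = (0.00, 0.00) ✓; MS at 4.900° ✓; |MS| = 23.80 ✓; ∠MSZ = 96.30° ✓; |SZ| = 37.80 ✓; ∠(SZ, ZL) = 90.00° ✓; |ZL| = 14.60 ✗.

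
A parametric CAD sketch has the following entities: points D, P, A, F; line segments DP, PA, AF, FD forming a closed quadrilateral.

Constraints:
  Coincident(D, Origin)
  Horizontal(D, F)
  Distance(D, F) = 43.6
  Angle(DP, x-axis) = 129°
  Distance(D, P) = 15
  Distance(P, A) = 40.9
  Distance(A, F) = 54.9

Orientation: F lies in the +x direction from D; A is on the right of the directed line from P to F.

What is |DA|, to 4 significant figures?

28.93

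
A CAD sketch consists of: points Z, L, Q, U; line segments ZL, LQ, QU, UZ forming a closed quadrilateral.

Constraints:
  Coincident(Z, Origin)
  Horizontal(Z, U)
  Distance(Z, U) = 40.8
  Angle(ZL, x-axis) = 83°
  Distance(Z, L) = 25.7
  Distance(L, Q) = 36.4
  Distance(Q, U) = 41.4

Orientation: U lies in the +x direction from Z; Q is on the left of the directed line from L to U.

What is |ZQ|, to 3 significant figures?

54.7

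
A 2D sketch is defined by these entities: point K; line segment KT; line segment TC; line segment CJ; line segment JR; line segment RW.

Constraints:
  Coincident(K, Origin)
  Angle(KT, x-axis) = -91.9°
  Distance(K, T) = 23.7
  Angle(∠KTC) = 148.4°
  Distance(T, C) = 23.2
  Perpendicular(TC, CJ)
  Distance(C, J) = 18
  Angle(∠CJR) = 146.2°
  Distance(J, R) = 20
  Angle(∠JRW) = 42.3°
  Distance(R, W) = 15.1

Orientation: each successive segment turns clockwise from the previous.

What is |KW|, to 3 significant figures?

30.9

K is at the origin; KT runs at -91.9° with length 23.7, so T = (-0.786, -23.7). ∠KTC = 148.4° gives TC at -124° from the x-axis; with |TC| = 23.2, C = (-13.6, -43.0). TC is perpendicular to CJ, so CJ runs at 146°; with |CJ| = 18.0, J = (-28.6, -33.1). ∠CJR = 146.2° gives JR at 113° from the x-axis; with |JR| = 20.0, R = (-36.3, -14.6). ∠JRW = 42.3° gives RW at -25.0° from the x-axis; with |RW| = 15.1, W = (-22.6, -21.0). Then |KW| = |W − K| = 30.9.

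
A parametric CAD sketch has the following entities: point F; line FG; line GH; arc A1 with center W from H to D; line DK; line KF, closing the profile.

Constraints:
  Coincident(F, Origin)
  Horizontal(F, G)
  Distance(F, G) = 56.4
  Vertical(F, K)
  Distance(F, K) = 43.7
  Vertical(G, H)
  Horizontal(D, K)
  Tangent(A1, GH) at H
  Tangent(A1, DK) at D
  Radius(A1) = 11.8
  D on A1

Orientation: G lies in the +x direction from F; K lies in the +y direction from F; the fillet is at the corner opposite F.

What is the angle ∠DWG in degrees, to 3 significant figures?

160°

F is at the origin; FG is horizontal with |FG| = 56.4 and G on the +x side, so G = (56.4, 0.00). F and K share the same x with |FK| = 43.7 and K on the +y side, so K = (0.00, 43.7). The virtual corner opposite F is at (56.4, 43.7). Since A1 is tangent to GH there, WH ⟂ GH and A1 meets DK tangentially, so WD is at right angles to DK, with radius 11.8, so the center W sits 11.8 in from both sides at W = (44.6, 31.9). That places the tangent points at H = (56.4, 31.9) on GH and D = (44.6, 43.7) on DK. Then cos ∠DWG = WD·WG / (|WD||WG|), giving 160°.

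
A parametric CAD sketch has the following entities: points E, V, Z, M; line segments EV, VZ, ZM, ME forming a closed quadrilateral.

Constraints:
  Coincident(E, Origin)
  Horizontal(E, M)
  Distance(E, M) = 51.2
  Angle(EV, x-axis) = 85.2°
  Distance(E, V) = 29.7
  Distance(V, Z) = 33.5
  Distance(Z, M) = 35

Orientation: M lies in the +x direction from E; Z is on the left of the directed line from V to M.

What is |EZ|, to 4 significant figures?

47.78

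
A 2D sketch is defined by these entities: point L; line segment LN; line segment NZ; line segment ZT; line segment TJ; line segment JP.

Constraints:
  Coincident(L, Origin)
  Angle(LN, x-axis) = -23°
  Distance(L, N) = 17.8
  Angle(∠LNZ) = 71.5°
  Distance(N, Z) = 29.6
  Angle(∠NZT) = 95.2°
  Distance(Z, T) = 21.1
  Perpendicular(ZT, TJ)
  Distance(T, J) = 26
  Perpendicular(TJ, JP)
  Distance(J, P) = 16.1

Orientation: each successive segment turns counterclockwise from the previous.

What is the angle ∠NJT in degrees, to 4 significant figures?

98.32°

L is at the origin; LN runs at -23.0° with length 17.8, so N = (16.38, -6.955). ∠LNZ = 71.5° gives NZ at 85.50° from the x-axis; with |NZ| = 29.6, Z = (18.71, 22.55). ∠NZT = 95.2° gives ZT at 170.3° from the x-axis; with |ZT| = 21.1, T = (-2.091, 26.11). The perpendicularity gives TJ at right angles to ZT, so TJ runs at -99.70°; with |TJ| = 26.0, J = (-6.472, 0.4806). Then cos ∠NJT = JN·JT / (|JN||JT|), giving 98.32°.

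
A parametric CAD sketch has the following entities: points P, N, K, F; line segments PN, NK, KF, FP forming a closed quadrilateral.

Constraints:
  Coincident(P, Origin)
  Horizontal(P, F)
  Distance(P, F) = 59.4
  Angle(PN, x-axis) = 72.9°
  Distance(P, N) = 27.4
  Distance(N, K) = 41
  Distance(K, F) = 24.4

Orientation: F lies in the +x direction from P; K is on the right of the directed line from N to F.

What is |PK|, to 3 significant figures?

35.7

P is at the origin; PF is horizontal with |PF| = 59.4 and F in +x, so F = (59.4, 0). PN runs at 72.9° with |PN| = 27.4, so N = (8.06, 26.2). K is determined by |NK| = 41.0 and |KF| = 24.4 together: it lies at the intersection of circle(N, 41.0) and circle(F, 24.4). With |NF| = 57.6, the foot of the radical line on NF is 38.2 from N and the perpendicular offset is √(41.0² − 38.2²) = 14.8. Taking the right-of-NF solution: K = (35.4, -4.37).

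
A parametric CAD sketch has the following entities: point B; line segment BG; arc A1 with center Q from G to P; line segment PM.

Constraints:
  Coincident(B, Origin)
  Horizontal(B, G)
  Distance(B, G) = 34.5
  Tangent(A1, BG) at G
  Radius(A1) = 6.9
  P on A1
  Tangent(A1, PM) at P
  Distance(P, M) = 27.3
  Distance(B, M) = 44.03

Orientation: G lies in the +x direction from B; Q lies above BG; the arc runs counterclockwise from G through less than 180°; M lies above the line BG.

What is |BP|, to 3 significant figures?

41.8

Checks: |QP| = 6.900 ✓; ∠(QP, PM) = 90.00° ✓; |PM| = 27.30 ✓; |BM| = 44.03 ✓.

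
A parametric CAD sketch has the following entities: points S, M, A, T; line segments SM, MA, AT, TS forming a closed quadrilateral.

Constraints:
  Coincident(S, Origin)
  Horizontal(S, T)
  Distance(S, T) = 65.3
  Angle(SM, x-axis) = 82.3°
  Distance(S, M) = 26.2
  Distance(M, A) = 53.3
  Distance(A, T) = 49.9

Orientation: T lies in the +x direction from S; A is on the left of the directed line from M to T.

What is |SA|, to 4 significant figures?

70.83

Checks: SM at 82.30° ✓; |MA| = 53.30 ✓; |AT| = 49.90 ✓.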